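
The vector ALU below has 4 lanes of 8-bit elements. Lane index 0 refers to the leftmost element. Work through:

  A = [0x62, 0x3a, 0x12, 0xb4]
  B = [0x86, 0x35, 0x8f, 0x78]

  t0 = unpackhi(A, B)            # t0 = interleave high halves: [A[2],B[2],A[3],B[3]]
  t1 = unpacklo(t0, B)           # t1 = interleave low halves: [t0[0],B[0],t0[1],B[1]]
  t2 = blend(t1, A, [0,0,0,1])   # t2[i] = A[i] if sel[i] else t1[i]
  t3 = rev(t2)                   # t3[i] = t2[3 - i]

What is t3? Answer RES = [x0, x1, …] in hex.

RES = [0xb4, 0x8f, 0x86, 0x12]

  t0: 12 8f b4 78
  t1: 12 86 8f 35
  t2: 12 86 8f b4
  t3: b4 8f 86 12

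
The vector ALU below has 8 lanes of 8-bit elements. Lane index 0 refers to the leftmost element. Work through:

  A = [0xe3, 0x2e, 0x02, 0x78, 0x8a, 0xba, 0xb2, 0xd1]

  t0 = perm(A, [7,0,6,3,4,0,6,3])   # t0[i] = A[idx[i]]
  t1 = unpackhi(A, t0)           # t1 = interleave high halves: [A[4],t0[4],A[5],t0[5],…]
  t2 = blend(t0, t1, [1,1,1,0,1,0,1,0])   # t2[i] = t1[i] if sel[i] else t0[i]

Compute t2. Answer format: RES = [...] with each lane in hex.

→ t0 |d1|e3|b2|78|8a|e3|b2|78|
→ t1 |8a|8a|ba|e3|b2|b2|d1|78|
→ t2 |8a|8a|ba|78|b2|e3|d1|78|

RES = [ 0x8a  0x8a  0xba  0x78  0xb2  0xe3  0xd1  0x78 ]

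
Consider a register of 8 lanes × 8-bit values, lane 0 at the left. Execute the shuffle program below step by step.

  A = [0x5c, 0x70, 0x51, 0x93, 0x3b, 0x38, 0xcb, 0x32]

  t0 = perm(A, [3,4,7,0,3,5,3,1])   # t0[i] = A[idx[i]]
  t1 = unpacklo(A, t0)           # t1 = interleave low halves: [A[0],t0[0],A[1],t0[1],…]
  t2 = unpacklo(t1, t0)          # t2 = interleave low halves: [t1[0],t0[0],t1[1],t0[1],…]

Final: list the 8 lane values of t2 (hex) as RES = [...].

RES = [0x5c, 0x93, 0x93, 0x3b, 0x70, 0x32, 0x3b, 0x5c]

t0 = [0x93, 0x3b, 0x32, 0x5c, 0x93, 0x38, 0x93, 0x70]
t1 = [0x5c, 0x93, 0x70, 0x3b, 0x51, 0x32, 0x93, 0x5c]
t2 = [0x5c, 0x93, 0x93, 0x3b, 0x70, 0x32, 0x3b, 0x5c]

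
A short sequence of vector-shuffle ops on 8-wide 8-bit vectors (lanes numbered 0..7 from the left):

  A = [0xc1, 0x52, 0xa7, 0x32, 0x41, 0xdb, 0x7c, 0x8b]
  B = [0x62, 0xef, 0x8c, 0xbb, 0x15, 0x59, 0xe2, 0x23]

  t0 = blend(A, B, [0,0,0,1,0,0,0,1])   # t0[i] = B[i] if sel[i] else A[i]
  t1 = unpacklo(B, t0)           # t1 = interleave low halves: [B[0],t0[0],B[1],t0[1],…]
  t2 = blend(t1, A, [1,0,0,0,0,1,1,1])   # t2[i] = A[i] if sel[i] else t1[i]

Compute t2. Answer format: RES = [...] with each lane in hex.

RES = [ 0xc1  0xc1  0xef  0x52  0x8c  0xdb  0x7c  0x8b ]

  t0: c1 52 a7 bb 41 db 7c 23
  t1: 62 c1 ef 52 8c a7 bb bb
  t2: c1 c1 ef 52 8c db 7c 8b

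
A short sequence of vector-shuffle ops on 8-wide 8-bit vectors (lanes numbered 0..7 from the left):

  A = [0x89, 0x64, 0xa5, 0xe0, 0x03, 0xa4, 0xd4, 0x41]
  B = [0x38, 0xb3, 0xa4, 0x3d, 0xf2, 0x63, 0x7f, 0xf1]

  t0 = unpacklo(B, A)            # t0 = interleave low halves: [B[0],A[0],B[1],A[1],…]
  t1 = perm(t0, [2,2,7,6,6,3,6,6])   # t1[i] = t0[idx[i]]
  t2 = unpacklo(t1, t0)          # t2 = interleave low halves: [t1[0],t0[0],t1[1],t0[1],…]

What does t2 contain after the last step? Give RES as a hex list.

t0 = [0x38, 0x89, 0xb3, 0x64, 0xa4, 0xa5, 0x3d, 0xe0]
t1 = [0xb3, 0xb3, 0xe0, 0x3d, 0x3d, 0x64, 0x3d, 0x3d]
t2 = [0xb3, 0x38, 0xb3, 0x89, 0xe0, 0xb3, 0x3d, 0x64]

RES = [ 0xb3  0x38  0xb3  0x89  0xe0  0xb3  0x3d  0x64 ]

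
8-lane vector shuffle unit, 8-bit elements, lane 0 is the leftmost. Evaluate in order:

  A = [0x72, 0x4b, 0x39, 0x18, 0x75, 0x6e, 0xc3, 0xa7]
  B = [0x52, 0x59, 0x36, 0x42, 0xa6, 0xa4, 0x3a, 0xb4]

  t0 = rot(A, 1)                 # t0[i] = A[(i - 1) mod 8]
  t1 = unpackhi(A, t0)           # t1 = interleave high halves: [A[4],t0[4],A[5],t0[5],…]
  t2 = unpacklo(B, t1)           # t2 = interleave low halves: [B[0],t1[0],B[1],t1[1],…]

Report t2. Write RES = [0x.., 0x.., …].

RES = [ 0x52  0x75  0x59  0x18  0x36  0x6e  0x42  0x75 ]

  t0: a7 72 4b 39 18 75 6e c3
  t1: 75 18 6e 75 c3 6e a7 c3
  t2: 52 75 59 18 36 6e 42 75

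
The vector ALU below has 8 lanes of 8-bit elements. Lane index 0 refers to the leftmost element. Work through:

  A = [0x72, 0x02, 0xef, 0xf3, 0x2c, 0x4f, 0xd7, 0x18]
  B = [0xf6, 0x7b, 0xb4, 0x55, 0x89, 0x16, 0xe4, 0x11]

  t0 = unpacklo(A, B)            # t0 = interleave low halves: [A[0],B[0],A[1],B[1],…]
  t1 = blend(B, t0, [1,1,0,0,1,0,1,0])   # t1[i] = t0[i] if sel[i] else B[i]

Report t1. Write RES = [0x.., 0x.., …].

t0 = [0x72, 0xf6, 0x02, 0x7b, 0xef, 0xb4, 0xf3, 0x55]
t1 = [0x72, 0xf6, 0xb4, 0x55, 0xef, 0x16, 0xf3, 0x11]

RES = [ 0x72  0xf6  0xb4  0x55  0xef  0x16  0xf3  0x11 ]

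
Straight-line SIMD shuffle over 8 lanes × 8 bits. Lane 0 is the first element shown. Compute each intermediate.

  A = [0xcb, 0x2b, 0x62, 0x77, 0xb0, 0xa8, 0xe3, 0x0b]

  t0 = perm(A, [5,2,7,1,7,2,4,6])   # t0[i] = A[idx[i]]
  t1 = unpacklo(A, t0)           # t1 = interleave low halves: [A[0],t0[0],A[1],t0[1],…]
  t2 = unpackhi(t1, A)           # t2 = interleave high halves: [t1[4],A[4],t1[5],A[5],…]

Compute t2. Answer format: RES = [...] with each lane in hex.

RES = [ 0x62  0xb0  0x0b  0xa8  0x77  0xe3  0x2b  0x0b ]

t0 = [0xa8, 0x62, 0x0b, 0x2b, 0x0b, 0x62, 0xb0, 0xe3]
t1 = [0xcb, 0xa8, 0x2b, 0x62, 0x62, 0x0b, 0x77, 0x2b]
t2 = [0x62, 0xb0, 0x0b, 0xa8, 0x77, 0xe3, 0x2b, 0x0b]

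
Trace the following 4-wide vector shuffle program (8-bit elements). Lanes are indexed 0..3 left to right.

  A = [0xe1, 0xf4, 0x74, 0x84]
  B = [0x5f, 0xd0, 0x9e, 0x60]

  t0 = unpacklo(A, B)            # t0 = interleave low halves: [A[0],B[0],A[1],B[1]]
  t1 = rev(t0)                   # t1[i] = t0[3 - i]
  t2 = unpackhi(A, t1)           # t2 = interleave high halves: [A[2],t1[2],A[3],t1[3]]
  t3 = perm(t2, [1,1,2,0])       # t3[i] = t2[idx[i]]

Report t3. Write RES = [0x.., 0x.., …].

t0 = [0xe1, 0x5f, 0xf4, 0xd0]
t1 = [0xd0, 0xf4, 0x5f, 0xe1]
t2 = [0x74, 0x5f, 0x84, 0xe1]
t3 = [0x5f, 0x5f, 0x84, 0x74]

RES = [ 0x5f  0x5f  0x84  0x74 ]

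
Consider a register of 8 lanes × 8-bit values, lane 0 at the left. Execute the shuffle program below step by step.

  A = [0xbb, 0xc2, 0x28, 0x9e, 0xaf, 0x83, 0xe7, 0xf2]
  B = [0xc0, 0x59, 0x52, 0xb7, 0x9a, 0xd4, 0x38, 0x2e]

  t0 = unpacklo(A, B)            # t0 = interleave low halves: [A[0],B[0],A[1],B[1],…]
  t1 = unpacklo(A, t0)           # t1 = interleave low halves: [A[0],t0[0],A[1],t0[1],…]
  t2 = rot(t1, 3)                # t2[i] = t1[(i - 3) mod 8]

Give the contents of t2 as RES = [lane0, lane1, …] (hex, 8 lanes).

  t0: bb c0 c2 59 28 52 9e b7
  t1: bb bb c2 c0 28 c2 9e 59
  t2: c2 9e 59 bb bb c2 c0 28

RES = [ 0xc2  0x9e  0x59  0xbb  0xbb  0xc2  0xc0  0x28 ]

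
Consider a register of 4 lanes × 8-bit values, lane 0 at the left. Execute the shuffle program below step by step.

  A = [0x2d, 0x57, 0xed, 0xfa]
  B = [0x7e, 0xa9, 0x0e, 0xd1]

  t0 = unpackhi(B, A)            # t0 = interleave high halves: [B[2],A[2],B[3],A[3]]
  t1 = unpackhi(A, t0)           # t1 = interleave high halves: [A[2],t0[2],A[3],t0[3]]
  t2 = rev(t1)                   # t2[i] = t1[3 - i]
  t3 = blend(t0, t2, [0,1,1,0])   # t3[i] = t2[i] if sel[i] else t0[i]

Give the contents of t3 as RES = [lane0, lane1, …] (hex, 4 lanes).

t0 = [0x0e, 0xed, 0xd1, 0xfa]
t1 = [0xed, 0xd1, 0xfa, 0xfa]
t2 = [0xfa, 0xfa, 0xd1, 0xed]
t3 = [0x0e, 0xfa, 0xd1, 0xfa]

RES = [ 0x0e  0xfa  0xd1  0xfa ]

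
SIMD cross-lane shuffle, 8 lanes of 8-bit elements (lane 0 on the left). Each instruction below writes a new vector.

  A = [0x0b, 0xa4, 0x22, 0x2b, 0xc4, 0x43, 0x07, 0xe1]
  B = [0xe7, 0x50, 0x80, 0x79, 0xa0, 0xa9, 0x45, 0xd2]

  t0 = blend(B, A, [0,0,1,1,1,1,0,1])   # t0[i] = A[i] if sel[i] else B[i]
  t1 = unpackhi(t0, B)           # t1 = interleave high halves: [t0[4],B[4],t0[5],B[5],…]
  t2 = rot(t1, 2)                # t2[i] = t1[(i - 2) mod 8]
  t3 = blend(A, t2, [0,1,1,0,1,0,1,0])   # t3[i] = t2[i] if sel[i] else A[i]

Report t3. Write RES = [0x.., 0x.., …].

RES = [ 0x0b  0xd2  0xc4  0x2b  0x43  0x43  0x45  0xe1 ]

→ t0 |e7|50|22|2b|c4|43|45|e1|
→ t1 |c4|a0|43|a9|45|45|e1|d2|
→ t2 |e1|d2|c4|a0|43|a9|45|45|
→ t3 |0b|d2|c4|2b|43|43|45|e1|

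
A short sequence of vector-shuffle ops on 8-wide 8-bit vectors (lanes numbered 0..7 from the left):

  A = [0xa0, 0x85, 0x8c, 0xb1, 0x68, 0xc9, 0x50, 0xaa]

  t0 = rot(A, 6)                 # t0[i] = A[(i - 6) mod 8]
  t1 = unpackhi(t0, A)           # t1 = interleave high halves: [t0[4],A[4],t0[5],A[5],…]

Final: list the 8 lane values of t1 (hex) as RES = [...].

→ t0 |8c|b1|68|c9|50|aa|a0|85|
→ t1 |50|68|aa|c9|a0|50|85|aa|

RES = [0x50, 0x68, 0xaa, 0xc9, 0xa0, 0x50, 0x85, 0xaa]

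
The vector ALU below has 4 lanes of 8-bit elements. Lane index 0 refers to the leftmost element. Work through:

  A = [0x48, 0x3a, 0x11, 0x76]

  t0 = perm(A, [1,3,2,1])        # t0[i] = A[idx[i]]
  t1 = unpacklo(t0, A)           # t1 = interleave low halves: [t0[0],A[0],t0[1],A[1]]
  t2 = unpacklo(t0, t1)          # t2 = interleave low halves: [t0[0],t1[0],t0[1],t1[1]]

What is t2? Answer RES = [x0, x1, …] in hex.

t0 = [0x3a, 0x76, 0x11, 0x3a]
t1 = [0x3a, 0x48, 0x76, 0x3a]
t2 = [0x3a, 0x3a, 0x76, 0x48]

RES = [0x3a, 0x3a, 0x76, 0x48]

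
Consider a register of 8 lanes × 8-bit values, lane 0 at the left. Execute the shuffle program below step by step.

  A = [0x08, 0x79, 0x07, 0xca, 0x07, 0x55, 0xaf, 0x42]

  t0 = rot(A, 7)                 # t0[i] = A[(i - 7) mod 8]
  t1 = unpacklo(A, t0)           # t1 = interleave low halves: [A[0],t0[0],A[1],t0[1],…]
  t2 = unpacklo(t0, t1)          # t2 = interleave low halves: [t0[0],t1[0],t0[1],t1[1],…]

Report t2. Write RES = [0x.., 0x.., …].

t0 = [0x79, 0x07, 0xca, 0x07, 0x55, 0xaf, 0x42, 0x08]
t1 = [0x08, 0x79, 0x79, 0x07, 0x07, 0xca, 0xca, 0x07]
t2 = [0x79, 0x08, 0x07, 0x79, 0xca, 0x79, 0x07, 0x07]

RES = [0x79, 0x08, 0x07, 0x79, 0xca, 0x79, 0x07, 0x07]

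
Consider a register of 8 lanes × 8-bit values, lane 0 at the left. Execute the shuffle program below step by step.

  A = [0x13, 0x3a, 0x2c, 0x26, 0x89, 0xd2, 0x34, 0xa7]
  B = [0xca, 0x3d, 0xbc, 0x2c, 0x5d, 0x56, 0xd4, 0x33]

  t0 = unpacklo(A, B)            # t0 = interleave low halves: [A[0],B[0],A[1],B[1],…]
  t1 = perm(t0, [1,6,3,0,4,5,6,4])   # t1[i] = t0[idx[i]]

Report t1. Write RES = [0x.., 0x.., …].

RES = [0xca, 0x26, 0x3d, 0x13, 0x2c, 0xbc, 0x26, 0x2c]

  t0: 13 ca 3a 3d 2c bc 26 2c
  t1: ca 26 3d 13 2c bc 26 2c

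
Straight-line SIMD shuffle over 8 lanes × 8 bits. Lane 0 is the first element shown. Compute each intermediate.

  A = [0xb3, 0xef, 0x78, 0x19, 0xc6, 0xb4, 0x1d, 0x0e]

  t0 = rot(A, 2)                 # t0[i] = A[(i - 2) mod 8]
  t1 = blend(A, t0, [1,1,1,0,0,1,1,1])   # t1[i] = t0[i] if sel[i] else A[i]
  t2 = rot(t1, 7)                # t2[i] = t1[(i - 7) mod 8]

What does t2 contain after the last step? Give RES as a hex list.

RES = [ 0x0e  0xb3  0x19  0xc6  0x19  0xc6  0xb4  0x1d ]

  t0: 1d 0e b3 ef 78 19 c6 b4
  t1: 1d 0e b3 19 c6 19 c6 b4
  t2: 0e b3 19 c6 19 c6 b4 1d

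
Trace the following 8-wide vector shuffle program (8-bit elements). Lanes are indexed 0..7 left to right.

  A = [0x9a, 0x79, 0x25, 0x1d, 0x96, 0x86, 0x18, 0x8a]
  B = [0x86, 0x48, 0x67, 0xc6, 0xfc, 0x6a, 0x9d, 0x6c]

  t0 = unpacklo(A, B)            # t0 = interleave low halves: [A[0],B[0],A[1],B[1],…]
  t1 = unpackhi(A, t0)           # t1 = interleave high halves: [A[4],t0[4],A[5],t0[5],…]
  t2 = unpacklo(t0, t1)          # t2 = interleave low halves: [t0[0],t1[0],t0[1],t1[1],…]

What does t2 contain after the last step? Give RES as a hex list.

  t0: 9a 86 79 48 25 67 1d c6
  t1: 96 25 86 67 18 1d 8a c6
  t2: 9a 96 86 25 79 86 48 67

RES = [0x9a, 0x96, 0x86, 0x25, 0x79, 0x86, 0x48, 0x67]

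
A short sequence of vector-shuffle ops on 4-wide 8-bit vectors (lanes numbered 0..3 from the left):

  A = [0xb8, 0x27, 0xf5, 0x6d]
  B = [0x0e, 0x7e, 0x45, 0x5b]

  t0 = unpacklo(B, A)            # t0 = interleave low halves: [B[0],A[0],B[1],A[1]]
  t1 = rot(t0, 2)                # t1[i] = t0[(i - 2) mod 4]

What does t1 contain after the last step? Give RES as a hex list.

  t0: 0e b8 7e 27
  t1: 7e 27 0e b8

RES = [ 0x7e  0x27  0x0e  0xb8 ]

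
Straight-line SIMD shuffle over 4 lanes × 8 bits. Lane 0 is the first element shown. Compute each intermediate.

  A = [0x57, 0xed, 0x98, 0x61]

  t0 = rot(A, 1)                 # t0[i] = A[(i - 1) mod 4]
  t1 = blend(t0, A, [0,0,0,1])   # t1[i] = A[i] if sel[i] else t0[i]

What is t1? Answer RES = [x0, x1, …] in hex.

RES = [0x61, 0x57, 0xed, 0x61]

→ t0 |61|57|ed|98|
→ t1 |61|57|ed|61|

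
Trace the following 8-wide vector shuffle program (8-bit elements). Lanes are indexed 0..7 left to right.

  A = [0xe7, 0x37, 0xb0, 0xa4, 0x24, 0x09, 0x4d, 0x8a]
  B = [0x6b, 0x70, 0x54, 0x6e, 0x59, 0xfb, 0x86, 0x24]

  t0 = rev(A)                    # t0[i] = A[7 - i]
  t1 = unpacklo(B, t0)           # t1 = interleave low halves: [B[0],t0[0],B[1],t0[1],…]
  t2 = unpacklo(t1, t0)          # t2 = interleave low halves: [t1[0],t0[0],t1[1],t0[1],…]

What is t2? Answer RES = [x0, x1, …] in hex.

RES = [0x6b, 0x8a, 0x8a, 0x4d, 0x70, 0x09, 0x4d, 0x24]

→ t0 |8a|4d|09|24|a4|b0|37|e7|
→ t1 |6b|8a|70|4d|54|09|6e|24|
→ t2 |6b|8a|8a|4d|70|09|4d|24|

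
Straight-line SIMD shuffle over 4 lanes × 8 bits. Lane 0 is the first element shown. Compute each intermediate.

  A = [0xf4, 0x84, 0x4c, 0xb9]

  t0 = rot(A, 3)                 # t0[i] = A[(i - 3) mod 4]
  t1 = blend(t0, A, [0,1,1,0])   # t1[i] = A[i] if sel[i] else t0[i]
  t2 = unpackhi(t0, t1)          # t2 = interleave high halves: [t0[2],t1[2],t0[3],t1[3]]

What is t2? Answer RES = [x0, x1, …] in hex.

RES = [0xb9, 0x4c, 0xf4, 0xf4]

t0 = [0x84, 0x4c, 0xb9, 0xf4]
t1 = [0x84, 0x84, 0x4c, 0xf4]
t2 = [0xb9, 0x4c, 0xf4, 0xf4]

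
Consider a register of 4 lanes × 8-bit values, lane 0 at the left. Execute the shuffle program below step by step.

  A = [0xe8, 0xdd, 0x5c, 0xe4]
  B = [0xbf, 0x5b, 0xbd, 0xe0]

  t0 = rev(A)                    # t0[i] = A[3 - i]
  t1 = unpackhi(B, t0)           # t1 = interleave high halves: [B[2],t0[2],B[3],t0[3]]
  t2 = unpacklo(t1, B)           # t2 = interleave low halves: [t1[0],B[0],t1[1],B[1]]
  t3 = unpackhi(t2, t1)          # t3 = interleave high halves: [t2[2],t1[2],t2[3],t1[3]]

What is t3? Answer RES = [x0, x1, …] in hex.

→ t0 |e4|5c|dd|e8|
→ t1 |bd|dd|e0|e8|
→ t2 |bd|bf|dd|5b|
→ t3 |dd|e0|5b|e8|

RES = [0xdd, 0xe0, 0x5b, 0xe8]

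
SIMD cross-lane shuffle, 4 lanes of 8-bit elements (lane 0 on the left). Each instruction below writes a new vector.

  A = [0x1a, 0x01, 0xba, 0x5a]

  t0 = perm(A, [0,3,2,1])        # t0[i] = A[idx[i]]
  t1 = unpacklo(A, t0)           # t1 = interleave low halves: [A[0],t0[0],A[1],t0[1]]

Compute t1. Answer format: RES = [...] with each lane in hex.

  t0: 1a 5a ba 01
  t1: 1a 1a 01 5a

RES = [ 0x1a  0x1a  0x01  0x5a ]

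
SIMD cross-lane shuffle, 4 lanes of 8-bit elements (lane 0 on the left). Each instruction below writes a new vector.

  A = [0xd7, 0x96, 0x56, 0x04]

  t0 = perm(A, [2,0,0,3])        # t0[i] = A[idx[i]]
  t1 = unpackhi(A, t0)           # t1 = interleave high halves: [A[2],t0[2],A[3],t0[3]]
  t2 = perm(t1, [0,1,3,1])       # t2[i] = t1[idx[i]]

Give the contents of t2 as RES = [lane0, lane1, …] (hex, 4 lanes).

→ t0 |56|d7|d7|04|
→ t1 |56|d7|04|04|
→ t2 |56|d7|04|d7|

RES = [ 0x56  0xd7  0x04  0xd7 ]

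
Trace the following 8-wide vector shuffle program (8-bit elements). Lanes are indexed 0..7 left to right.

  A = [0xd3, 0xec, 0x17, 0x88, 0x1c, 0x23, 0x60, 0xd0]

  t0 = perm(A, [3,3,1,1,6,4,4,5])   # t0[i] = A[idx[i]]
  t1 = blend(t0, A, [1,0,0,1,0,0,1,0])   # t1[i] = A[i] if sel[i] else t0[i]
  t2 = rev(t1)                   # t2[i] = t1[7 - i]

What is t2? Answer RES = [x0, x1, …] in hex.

  t0: 88 88 ec ec 60 1c 1c 23
  t1: d3 88 ec 88 60 1c 60 23
  t2: 23 60 1c 60 88 ec 88 d3

RES = [0x23, 0x60, 0x1c, 0x60, 0x88, 0xec, 0x88, 0xd3]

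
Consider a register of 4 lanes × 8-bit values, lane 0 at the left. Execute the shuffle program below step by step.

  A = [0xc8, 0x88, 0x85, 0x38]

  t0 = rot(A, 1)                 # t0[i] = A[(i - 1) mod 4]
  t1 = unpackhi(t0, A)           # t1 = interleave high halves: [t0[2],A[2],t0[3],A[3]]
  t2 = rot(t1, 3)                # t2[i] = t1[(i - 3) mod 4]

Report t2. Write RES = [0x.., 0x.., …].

t0 = [0x38, 0xc8, 0x88, 0x85]
t1 = [0x88, 0x85, 0x85, 0x38]
t2 = [0x85, 0x85, 0x38, 0x88]

RES = [ 0x85  0x85  0x38  0x88 ]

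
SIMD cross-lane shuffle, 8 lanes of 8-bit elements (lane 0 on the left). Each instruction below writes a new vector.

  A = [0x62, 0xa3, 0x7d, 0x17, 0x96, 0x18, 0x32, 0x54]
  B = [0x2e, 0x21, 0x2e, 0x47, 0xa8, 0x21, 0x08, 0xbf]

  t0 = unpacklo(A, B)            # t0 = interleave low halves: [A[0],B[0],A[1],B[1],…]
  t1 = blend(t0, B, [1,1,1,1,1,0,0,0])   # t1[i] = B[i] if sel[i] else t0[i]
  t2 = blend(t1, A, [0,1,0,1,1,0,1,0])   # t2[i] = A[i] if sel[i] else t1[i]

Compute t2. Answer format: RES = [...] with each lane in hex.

  t0: 62 2e a3 21 7d 2e 17 47
  t1: 2e 21 2e 47 a8 2e 17 47
  t2: 2e a3 2e 17 96 2e 32 47

RES = [0x2e, 0xa3, 0x2e, 0x17, 0x96, 0x2e, 0x32, 0x47]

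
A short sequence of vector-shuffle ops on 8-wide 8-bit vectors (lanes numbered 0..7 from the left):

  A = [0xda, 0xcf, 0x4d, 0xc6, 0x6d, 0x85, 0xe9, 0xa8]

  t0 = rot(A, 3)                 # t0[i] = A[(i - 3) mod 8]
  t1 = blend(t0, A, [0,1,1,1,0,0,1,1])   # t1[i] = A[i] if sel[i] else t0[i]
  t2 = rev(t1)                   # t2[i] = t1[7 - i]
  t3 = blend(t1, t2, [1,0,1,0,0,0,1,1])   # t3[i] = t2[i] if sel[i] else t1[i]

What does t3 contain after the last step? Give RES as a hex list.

RES = [ 0xa8  0xcf  0x4d  0xc6  0xcf  0x4d  0xcf  0x85 ]

→ t0 |85|e9|a8|da|cf|4d|c6|6d|
→ t1 |85|cf|4d|c6|cf|4d|e9|a8|
→ t2 |a8|e9|4d|cf|c6|4d|cf|85|
→ t3 |a8|cf|4d|c6|cf|4d|cf|85|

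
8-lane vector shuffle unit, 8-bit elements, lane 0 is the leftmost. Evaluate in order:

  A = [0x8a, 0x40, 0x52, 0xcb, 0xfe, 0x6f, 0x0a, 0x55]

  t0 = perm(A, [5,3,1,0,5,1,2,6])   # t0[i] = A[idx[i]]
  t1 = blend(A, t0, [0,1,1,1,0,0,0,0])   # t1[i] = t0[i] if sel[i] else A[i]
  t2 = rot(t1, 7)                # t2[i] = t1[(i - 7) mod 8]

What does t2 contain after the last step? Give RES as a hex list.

RES = [ 0xcb  0x40  0x8a  0xfe  0x6f  0x0a  0x55  0x8a ]

  t0: 6f cb 40 8a 6f 40 52 0a
  t1: 8a cb 40 8a fe 6f 0a 55
  t2: cb 40 8a fe 6f 0a 55 8a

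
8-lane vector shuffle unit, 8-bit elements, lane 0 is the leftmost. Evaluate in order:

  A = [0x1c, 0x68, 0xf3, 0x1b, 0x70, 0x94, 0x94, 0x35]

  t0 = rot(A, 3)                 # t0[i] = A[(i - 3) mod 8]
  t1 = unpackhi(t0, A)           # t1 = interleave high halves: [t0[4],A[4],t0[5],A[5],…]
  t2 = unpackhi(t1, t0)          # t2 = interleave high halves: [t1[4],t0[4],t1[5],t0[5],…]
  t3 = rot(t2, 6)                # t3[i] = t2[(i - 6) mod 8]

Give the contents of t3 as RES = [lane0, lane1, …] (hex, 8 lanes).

t0 = [0x94, 0x94, 0x35, 0x1c, 0x68, 0xf3, 0x1b, 0x70]
t1 = [0x68, 0x70, 0xf3, 0x94, 0x1b, 0x94, 0x70, 0x35]
t2 = [0x1b, 0x68, 0x94, 0xf3, 0x70, 0x1b, 0x35, 0x70]
t3 = [0x94, 0xf3, 0x70, 0x1b, 0x35, 0x70, 0x1b, 0x68]

RES = [0x94, 0xf3, 0x70, 0x1b, 0x35, 0x70, 0x1b, 0x68]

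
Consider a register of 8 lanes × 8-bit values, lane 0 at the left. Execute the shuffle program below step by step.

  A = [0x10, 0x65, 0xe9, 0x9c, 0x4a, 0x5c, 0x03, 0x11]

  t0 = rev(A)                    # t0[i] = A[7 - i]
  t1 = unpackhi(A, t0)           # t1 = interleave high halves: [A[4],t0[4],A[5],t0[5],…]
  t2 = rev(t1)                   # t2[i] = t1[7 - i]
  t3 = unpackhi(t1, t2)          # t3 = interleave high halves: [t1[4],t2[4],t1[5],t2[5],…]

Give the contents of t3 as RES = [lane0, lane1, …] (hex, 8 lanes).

RES = [ 0x03  0xe9  0x65  0x5c  0x11  0x9c  0x10  0x4a ]

  t0: 11 03 5c 4a 9c e9 65 10
  t1: 4a 9c 5c e9 03 65 11 10
  t2: 10 11 65 03 e9 5c 9c 4a
  t3: 03 e9 65 5c 11 9c 10 4a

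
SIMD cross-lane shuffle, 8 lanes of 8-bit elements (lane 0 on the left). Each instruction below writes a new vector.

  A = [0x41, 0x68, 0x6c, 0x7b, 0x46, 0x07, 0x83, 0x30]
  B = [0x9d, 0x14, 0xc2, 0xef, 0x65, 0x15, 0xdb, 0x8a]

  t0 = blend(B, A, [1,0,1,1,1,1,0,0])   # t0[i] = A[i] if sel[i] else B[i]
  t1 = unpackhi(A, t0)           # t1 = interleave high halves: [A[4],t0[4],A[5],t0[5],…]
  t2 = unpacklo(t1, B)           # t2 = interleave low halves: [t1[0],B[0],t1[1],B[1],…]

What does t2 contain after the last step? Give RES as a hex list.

→ t0 |41|14|6c|7b|46|07|db|8a|
→ t1 |46|46|07|07|83|db|30|8a|
→ t2 |46|9d|46|14|07|c2|07|ef|

RES = [0x46, 0x9d, 0x46, 0x14, 0x07, 0xc2, 0x07, 0xef]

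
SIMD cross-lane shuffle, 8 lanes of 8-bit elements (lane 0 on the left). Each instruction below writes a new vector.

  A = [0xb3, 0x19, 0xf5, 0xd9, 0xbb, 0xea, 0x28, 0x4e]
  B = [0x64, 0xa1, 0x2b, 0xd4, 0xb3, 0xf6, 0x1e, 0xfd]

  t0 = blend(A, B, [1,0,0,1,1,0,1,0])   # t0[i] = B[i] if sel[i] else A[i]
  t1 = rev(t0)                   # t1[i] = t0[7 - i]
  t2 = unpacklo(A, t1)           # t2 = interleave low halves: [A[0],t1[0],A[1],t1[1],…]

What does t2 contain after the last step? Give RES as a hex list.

  t0: 64 19 f5 d4 b3 ea 1e 4e
  t1: 4e 1e ea b3 d4 f5 19 64
  t2: b3 4e 19 1e f5 ea d9 b3

RES = [ 0xb3  0x4e  0x19  0x1e  0xf5  0xea  0xd9  0xb3 ]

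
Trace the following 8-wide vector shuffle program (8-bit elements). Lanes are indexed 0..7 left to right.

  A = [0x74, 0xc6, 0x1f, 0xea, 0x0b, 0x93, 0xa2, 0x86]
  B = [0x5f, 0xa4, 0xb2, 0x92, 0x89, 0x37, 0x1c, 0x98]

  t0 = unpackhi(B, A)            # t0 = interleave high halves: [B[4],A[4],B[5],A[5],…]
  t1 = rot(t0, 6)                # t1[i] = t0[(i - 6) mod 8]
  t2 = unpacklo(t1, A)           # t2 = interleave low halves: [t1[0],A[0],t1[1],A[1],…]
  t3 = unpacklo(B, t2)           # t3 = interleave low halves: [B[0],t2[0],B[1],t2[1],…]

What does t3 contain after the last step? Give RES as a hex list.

t0 = [0x89, 0x0b, 0x37, 0x93, 0x1c, 0xa2, 0x98, 0x86]
t1 = [0x37, 0x93, 0x1c, 0xa2, 0x98, 0x86, 0x89, 0x0b]
t2 = [0x37, 0x74, 0x93, 0xc6, 0x1c, 0x1f, 0xa2, 0xea]
t3 = [0x5f, 0x37, 0xa4, 0x74, 0xb2, 0x93, 0x92, 0xc6]

RES = [ 0x5f  0x37  0xa4  0x74  0xb2  0x93  0x92  0xc6 ]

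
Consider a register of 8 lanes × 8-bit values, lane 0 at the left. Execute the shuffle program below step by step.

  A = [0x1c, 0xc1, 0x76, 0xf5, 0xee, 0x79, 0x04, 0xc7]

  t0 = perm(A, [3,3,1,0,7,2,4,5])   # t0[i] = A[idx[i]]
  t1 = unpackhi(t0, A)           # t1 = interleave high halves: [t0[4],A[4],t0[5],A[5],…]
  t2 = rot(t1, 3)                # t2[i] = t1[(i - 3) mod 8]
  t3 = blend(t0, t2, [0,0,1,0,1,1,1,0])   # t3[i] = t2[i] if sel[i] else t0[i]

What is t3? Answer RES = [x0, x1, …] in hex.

→ t0 |f5|f5|c1|1c|c7|76|ee|79|
→ t1 |c7|ee|76|79|ee|04|79|c7|
→ t2 |04|79|c7|c7|ee|76|79|ee|
→ t3 |f5|f5|c7|1c|ee|76|79|79|

RES = [ 0xf5  0xf5  0xc7  0x1c  0xee  0x76  0x79  0x79 ]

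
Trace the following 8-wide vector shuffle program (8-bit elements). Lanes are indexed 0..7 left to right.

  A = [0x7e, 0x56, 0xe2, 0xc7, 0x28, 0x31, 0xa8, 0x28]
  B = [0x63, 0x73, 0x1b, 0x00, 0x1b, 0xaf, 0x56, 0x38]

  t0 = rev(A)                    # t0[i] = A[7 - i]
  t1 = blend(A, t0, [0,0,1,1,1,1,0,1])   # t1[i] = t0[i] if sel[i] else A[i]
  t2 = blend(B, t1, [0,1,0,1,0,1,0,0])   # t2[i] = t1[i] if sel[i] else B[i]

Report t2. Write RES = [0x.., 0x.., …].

t0 = [0x28, 0xa8, 0x31, 0x28, 0xc7, 0xe2, 0x56, 0x7e]
t1 = [0x7e, 0x56, 0x31, 0x28, 0xc7, 0xe2, 0xa8, 0x7e]
t2 = [0x63, 0x56, 0x1b, 0x28, 0x1b, 0xe2, 0x56, 0x38]

RES = [ 0x63  0x56  0x1b  0x28  0x1b  0xe2  0x56  0x38 ]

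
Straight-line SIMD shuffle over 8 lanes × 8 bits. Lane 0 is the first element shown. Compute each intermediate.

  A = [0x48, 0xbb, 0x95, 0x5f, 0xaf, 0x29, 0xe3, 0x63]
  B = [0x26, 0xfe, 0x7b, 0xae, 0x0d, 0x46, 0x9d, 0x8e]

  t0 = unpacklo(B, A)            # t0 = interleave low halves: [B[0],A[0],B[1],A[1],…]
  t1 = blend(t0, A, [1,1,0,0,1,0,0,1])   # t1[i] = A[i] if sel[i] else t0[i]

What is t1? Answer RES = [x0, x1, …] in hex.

→ t0 |26|48|fe|bb|7b|95|ae|5f|
→ t1 |48|bb|fe|bb|af|95|ae|63|

RES = [ 0x48  0xbb  0xfe  0xbb  0xaf  0x95  0xae  0x63 ]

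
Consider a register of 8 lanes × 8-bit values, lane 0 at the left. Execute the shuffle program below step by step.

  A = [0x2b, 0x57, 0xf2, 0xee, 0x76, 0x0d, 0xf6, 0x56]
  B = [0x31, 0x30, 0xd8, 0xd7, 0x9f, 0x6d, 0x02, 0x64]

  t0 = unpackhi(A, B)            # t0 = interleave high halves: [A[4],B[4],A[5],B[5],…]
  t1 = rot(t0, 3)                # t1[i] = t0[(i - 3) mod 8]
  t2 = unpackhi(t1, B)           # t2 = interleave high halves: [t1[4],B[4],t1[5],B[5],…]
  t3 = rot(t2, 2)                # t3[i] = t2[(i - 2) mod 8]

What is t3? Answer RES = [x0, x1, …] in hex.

RES = [ 0xf6  0x64  0x9f  0x9f  0x0d  0x6d  0x6d  0x02 ]

t0 = [0x76, 0x9f, 0x0d, 0x6d, 0xf6, 0x02, 0x56, 0x64]
t1 = [0x02, 0x56, 0x64, 0x76, 0x9f, 0x0d, 0x6d, 0xf6]
t2 = [0x9f, 0x9f, 0x0d, 0x6d, 0x6d, 0x02, 0xf6, 0x64]
t3 = [0xf6, 0x64, 0x9f, 0x9f, 0x0d, 0x6d, 0x6d, 0x02]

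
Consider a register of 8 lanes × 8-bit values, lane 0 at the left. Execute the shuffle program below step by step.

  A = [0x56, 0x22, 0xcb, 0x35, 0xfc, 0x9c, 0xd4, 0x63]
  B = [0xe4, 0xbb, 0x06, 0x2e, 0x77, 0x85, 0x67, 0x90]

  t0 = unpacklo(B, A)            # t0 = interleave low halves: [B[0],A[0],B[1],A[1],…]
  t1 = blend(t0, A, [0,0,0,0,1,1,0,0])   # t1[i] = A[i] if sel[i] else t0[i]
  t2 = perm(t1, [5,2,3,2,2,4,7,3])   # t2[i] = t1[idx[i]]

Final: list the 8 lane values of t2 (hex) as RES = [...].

→ t0 |e4|56|bb|22|06|cb|2e|35|
→ t1 |e4|56|bb|22|fc|9c|2e|35|
→ t2 |9c|bb|22|bb|bb|fc|35|22|

RES = [0x9c, 0xbb, 0x22, 0xbb, 0xbb, 0xfc, 0x35, 0x22]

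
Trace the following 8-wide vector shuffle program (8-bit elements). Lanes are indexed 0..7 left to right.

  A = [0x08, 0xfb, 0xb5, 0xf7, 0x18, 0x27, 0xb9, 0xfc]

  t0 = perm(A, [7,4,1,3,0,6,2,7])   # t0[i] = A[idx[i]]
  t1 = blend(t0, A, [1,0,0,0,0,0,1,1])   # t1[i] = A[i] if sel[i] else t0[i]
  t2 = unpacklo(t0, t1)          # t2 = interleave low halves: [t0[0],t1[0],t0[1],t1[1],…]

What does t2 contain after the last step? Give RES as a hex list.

RES = [0xfc, 0x08, 0x18, 0x18, 0xfb, 0xfb, 0xf7, 0xf7]

t0 = [0xfc, 0x18, 0xfb, 0xf7, 0x08, 0xb9, 0xb5, 0xfc]
t1 = [0x08, 0x18, 0xfb, 0xf7, 0x08, 0xb9, 0xb9, 0xfc]
t2 = [0xfc, 0x08, 0x18, 0x18, 0xfb, 0xfb, 0xf7, 0xf7]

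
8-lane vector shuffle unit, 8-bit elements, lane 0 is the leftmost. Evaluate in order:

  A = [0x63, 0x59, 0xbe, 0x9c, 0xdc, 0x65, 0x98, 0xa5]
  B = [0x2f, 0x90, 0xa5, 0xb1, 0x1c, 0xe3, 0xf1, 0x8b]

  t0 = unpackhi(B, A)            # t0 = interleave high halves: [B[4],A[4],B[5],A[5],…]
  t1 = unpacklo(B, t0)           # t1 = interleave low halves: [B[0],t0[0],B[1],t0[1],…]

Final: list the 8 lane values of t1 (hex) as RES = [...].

  t0: 1c dc e3 65 f1 98 8b a5
  t1: 2f 1c 90 dc a5 e3 b1 65

RES = [0x2f, 0x1c, 0x90, 0xdc, 0xa5, 0xe3, 0xb1, 0x65]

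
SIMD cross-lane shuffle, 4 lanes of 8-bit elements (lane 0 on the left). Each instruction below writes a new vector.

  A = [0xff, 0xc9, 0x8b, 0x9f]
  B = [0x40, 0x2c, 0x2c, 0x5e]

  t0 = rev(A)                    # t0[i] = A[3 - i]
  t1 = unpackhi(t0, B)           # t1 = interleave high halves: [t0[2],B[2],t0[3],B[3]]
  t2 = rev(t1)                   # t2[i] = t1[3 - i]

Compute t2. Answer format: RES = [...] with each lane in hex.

t0 = [0x9f, 0x8b, 0xc9, 0xff]
t1 = [0xc9, 0x2c, 0xff, 0x5e]
t2 = [0x5e, 0xff, 0x2c, 0xc9]

RES = [0x5e, 0xff, 0x2c, 0xc9]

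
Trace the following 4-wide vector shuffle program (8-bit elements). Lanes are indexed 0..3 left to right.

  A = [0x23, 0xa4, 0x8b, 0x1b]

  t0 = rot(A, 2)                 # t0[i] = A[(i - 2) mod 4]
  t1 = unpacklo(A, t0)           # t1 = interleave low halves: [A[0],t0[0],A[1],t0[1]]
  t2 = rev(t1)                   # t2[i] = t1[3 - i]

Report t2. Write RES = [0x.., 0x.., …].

t0 = [0x8b, 0x1b, 0x23, 0xa4]
t1 = [0x23, 0x8b, 0xa4, 0x1b]
t2 = [0x1b, 0xa4, 0x8b, 0x23]

RES = [ 0x1b  0xa4  0x8b  0x23 ]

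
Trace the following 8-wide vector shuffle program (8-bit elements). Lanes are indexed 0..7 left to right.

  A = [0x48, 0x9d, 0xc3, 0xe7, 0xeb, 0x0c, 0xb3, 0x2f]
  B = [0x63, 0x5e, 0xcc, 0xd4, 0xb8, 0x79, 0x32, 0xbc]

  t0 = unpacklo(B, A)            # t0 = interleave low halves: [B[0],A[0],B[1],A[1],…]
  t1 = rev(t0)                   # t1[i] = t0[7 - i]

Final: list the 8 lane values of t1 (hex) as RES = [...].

→ t0 |63|48|5e|9d|cc|c3|d4|e7|
→ t1 |e7|d4|c3|cc|9d|5e|48|63|

RES = [ 0xe7  0xd4  0xc3  0xcc  0x9d  0x5e  0x48  0x63 ]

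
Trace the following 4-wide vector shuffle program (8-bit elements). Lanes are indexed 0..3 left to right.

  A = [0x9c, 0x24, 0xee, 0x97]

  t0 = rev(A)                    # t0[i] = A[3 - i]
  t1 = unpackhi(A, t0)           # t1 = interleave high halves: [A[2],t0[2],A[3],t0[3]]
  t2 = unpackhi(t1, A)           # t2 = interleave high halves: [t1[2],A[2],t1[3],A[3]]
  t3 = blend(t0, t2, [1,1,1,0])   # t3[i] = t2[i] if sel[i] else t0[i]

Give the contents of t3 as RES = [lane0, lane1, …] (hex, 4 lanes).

RES = [ 0x97  0xee  0x9c  0x9c ]

  t0: 97 ee 24 9c
  t1: ee 24 97 9c
  t2: 97 ee 9c 97
  t3: 97 ee 9c 9c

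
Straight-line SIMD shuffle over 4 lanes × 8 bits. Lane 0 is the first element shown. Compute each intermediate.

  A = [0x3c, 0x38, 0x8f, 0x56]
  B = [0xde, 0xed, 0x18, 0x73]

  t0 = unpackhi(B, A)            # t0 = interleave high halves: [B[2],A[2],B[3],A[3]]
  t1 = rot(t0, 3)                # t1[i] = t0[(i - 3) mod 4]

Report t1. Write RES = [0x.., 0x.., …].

RES = [ 0x8f  0x73  0x56  0x18 ]

  t0: 18 8f 73 56
  t1: 8f 73 56 18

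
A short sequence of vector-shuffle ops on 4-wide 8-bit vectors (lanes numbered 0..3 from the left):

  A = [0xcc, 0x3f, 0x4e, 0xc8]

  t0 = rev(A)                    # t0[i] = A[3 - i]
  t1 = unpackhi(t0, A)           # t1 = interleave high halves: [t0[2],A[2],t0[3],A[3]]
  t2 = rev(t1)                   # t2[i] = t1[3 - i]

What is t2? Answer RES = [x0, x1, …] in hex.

→ t0 |c8|4e|3f|cc|
→ t1 |3f|4e|cc|c8|
→ t2 |c8|cc|4e|3f|

RES = [0xc8, 0xcc, 0x4e, 0x3f]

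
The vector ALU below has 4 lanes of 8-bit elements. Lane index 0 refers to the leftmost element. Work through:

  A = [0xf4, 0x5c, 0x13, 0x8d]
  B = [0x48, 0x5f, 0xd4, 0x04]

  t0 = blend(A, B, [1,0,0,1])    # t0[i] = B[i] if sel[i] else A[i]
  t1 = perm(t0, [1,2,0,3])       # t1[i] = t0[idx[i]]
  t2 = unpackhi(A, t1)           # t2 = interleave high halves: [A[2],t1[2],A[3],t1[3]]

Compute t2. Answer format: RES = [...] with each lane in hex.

RES = [ 0x13  0x48  0x8d  0x04 ]

→ t0 |48|5c|13|04|
→ t1 |5c|13|48|04|
→ t2 |13|48|8d|04|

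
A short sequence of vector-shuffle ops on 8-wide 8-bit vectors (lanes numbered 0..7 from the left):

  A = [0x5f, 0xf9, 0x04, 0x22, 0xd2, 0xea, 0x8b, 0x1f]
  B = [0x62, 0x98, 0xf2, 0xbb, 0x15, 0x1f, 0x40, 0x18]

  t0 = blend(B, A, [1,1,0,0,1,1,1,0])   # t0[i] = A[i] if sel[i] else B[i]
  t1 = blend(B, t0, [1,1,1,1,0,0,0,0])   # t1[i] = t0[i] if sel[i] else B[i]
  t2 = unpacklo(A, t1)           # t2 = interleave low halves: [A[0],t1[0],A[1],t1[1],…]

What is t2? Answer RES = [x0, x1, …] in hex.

→ t0 |5f|f9|f2|bb|d2|ea|8b|18|
→ t1 |5f|f9|f2|bb|15|1f|40|18|
→ t2 |5f|5f|f9|f9|04|f2|22|bb|

RES = [0x5f, 0x5f, 0xf9, 0xf9, 0x04, 0xf2, 0x22, 0xbb]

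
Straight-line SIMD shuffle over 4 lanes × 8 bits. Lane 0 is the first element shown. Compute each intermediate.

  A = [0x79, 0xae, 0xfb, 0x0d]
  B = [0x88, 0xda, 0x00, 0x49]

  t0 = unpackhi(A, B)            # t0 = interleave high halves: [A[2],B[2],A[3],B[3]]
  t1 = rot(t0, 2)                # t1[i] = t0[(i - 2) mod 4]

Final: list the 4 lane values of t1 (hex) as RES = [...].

t0 = [0xfb, 0x00, 0x0d, 0x49]
t1 = [0x0d, 0x49, 0xfb, 0x00]

RES = [0x0d, 0x49, 0xfb, 0x00]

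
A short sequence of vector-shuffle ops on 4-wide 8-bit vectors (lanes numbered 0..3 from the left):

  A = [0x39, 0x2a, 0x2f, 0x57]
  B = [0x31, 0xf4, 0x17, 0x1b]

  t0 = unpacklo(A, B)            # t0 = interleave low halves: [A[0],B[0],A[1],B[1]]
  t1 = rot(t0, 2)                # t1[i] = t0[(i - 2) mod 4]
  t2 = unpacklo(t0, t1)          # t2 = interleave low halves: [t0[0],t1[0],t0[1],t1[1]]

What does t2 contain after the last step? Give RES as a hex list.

  t0: 39 31 2a f4
  t1: 2a f4 39 31
  t2: 39 2a 31 f4

RES = [ 0x39  0x2a  0x31  0xf4 ]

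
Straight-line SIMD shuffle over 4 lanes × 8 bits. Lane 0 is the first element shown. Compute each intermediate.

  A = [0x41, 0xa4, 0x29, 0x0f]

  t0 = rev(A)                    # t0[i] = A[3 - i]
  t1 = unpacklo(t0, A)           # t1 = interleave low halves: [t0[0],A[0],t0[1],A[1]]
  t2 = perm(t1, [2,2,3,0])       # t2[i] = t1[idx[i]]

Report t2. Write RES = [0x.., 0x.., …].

RES = [0x29, 0x29, 0xa4, 0x0f]

t0 = [0x0f, 0x29, 0xa4, 0x41]
t1 = [0x0f, 0x41, 0x29, 0xa4]
t2 = [0x29, 0x29, 0xa4, 0x0f]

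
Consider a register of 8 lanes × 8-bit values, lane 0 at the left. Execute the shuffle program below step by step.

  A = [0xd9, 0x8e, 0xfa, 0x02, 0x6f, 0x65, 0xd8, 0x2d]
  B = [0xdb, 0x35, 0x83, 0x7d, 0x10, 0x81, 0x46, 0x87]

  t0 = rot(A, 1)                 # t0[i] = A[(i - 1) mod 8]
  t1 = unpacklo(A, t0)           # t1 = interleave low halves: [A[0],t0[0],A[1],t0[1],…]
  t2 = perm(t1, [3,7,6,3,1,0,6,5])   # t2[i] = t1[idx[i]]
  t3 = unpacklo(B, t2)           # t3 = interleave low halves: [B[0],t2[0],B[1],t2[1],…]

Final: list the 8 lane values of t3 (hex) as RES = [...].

→ t0 |2d|d9|8e|fa|02|6f|65|d8|
→ t1 |d9|2d|8e|d9|fa|8e|02|fa|
→ t2 |d9|fa|02|d9|2d|d9|02|8e|
→ t3 |db|d9|35|fa|83|02|7d|d9|

RES = [ 0xdb  0xd9  0x35  0xfa  0x83  0x02  0x7d  0xd9 ]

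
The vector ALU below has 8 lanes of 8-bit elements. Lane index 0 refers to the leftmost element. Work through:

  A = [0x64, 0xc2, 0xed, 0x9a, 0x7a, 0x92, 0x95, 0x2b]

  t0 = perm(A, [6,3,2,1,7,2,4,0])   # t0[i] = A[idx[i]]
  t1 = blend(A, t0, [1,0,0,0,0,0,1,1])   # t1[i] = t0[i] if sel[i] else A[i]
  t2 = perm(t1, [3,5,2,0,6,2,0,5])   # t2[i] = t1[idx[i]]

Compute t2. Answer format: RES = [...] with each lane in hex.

RES = [ 0x9a  0x92  0xed  0x95  0x7a  0xed  0x95  0x92 ]

→ t0 |95|9a|ed|c2|2b|ed|7a|64|
→ t1 |95|c2|ed|9a|7a|92|7a|64|
→ t2 |9a|92|ed|95|7a|ed|95|92|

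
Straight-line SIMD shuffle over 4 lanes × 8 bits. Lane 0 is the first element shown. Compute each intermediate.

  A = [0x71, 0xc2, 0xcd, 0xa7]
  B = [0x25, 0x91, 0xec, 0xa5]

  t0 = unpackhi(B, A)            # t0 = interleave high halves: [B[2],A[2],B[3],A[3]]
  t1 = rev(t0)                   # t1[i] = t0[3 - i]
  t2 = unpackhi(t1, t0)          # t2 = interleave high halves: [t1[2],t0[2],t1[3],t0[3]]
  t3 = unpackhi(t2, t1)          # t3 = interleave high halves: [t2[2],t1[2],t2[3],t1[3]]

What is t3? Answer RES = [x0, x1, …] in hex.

→ t0 |ec|cd|a5|a7|
→ t1 |a7|a5|cd|ec|
→ t2 |cd|a5|ec|a7|
→ t3 |ec|cd|a7|ec|

RES = [ 0xec  0xcd  0xa7  0xec ]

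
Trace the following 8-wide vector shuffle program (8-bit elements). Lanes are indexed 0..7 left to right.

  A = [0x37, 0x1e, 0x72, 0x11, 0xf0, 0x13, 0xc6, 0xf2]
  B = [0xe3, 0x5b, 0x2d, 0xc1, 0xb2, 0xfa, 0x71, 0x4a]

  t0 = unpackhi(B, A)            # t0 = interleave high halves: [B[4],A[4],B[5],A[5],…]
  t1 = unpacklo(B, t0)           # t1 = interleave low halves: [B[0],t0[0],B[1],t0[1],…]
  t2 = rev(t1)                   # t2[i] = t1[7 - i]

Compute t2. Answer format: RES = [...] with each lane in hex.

RES = [0x13, 0xc1, 0xfa, 0x2d, 0xf0, 0x5b, 0xb2, 0xe3]

→ t0 |b2|f0|fa|13|71|c6|4a|f2|
→ t1 |e3|b2|5b|f0|2d|fa|c1|13|
→ t2 |13|c1|fa|2d|f0|5b|b2|e3|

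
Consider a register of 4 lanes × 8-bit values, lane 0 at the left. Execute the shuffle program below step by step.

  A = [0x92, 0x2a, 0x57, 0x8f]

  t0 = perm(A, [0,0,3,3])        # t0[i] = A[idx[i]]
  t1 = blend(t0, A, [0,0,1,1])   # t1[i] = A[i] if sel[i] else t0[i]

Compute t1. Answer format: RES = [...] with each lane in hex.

t0 = [0x92, 0x92, 0x8f, 0x8f]
t1 = [0x92, 0x92, 0x57, 0x8f]

RES = [0x92, 0x92, 0x57, 0x8f]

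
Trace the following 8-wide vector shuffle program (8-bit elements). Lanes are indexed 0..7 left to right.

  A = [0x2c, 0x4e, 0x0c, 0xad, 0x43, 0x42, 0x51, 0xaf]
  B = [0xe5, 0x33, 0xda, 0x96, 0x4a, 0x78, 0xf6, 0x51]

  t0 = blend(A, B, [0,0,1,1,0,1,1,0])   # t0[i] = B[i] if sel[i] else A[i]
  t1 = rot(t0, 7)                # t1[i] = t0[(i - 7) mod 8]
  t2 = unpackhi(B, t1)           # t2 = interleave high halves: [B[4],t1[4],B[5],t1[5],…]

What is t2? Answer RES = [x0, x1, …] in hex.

RES = [ 0x4a  0x78  0x78  0xf6  0xf6  0xaf  0x51  0x2c ]

→ t0 |2c|4e|da|96|43|78|f6|af|
→ t1 |4e|da|96|43|78|f6|af|2c|
→ t2 |4a|78|78|f6|f6|af|51|2c|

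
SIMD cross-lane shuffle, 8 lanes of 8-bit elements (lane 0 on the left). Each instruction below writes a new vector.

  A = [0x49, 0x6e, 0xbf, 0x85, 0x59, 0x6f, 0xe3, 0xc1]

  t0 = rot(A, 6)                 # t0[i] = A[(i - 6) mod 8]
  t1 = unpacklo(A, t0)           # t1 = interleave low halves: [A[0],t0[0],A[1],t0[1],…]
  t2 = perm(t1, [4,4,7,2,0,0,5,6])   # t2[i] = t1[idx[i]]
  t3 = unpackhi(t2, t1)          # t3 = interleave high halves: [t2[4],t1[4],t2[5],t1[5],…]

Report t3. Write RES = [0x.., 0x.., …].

  t0: bf 85 59 6f e3 c1 49 6e
  t1: 49 bf 6e 85 bf 59 85 6f
  t2: bf bf 6f 6e 49 49 59 85
  t3: 49 bf 49 59 59 85 85 6f

RES = [0x49, 0xbf, 0x49, 0x59, 0x59, 0x85, 0x85, 0x6f]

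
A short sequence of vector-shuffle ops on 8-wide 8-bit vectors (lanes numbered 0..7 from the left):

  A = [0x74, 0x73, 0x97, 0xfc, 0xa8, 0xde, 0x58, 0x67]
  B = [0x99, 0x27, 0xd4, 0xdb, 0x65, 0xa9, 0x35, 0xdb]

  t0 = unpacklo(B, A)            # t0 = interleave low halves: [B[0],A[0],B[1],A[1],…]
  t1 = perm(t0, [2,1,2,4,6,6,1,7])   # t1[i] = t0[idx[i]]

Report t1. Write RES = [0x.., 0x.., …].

→ t0 |99|74|27|73|d4|97|db|fc|
→ t1 |27|74|27|d4|db|db|74|fc|

RES = [0x27, 0x74, 0x27, 0xd4, 0xdb, 0xdb, 0x74, 0xfc]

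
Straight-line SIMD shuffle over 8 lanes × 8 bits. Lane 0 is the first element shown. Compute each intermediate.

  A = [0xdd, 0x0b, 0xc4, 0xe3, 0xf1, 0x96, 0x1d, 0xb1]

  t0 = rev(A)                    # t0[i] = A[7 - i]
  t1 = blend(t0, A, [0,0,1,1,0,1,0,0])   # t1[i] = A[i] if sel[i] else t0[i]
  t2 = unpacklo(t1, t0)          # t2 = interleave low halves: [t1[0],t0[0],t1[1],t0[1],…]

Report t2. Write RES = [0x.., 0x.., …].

RES = [0xb1, 0xb1, 0x1d, 0x1d, 0xc4, 0x96, 0xe3, 0xf1]

  t0: b1 1d 96 f1 e3 c4 0b dd
  t1: b1 1d c4 e3 e3 96 0b dd
  t2: b1 b1 1d 1d c4 96 e3 f1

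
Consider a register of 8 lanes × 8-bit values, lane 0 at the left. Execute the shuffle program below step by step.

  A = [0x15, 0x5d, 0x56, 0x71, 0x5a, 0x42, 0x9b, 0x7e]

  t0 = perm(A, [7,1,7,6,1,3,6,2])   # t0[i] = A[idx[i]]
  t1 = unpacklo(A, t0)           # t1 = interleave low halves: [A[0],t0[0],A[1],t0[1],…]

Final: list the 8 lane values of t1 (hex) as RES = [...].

RES = [ 0x15  0x7e  0x5d  0x5d  0x56  0x7e  0x71  0x9b ]

t0 = [0x7e, 0x5d, 0x7e, 0x9b, 0x5d, 0x71, 0x9b, 0x56]
t1 = [0x15, 0x7e, 0x5d, 0x5d, 0x56, 0x7e, 0x71, 0x9b]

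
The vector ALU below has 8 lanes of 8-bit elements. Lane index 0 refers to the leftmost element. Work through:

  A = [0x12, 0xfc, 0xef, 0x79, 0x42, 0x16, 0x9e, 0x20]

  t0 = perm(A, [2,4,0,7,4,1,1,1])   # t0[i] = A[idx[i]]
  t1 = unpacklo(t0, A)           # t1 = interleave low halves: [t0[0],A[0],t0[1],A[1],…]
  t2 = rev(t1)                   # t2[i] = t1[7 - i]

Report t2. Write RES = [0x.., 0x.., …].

t0 = [0xef, 0x42, 0x12, 0x20, 0x42, 0xfc, 0xfc, 0xfc]
t1 = [0xef, 0x12, 0x42, 0xfc, 0x12, 0xef, 0x20, 0x79]
t2 = [0x79, 0x20, 0xef, 0x12, 0xfc, 0x42, 0x12, 0xef]

RES = [ 0x79  0x20  0xef  0x12  0xfc  0x42  0x12  0xef ]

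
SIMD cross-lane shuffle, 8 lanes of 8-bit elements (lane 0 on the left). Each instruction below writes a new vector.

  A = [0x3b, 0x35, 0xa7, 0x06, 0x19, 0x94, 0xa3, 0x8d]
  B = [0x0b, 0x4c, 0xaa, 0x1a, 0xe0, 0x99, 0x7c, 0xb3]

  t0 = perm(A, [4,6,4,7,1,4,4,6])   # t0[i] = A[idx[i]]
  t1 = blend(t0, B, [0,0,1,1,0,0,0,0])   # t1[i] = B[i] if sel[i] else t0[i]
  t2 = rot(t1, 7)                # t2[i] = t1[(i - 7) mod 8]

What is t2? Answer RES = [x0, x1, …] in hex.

RES = [0xa3, 0xaa, 0x1a, 0x35, 0x19, 0x19, 0xa3, 0x19]

t0 = [0x19, 0xa3, 0x19, 0x8d, 0x35, 0x19, 0x19, 0xa3]
t1 = [0x19, 0xa3, 0xaa, 0x1a, 0x35, 0x19, 0x19, 0xa3]
t2 = [0xa3, 0xaa, 0x1a, 0x35, 0x19, 0x19, 0xa3, 0x19]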